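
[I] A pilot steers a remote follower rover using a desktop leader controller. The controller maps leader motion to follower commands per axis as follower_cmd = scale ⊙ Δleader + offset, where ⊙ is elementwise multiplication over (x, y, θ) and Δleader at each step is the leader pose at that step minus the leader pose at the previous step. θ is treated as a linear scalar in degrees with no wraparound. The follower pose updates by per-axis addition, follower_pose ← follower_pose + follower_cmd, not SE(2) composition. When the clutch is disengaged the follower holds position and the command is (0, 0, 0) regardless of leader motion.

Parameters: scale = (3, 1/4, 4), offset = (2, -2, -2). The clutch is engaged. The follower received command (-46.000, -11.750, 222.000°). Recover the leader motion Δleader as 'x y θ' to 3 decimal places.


axis x: (-46.000 − 2) / (3) = -16.000
axis y: (-11.750 − -2) / (1/4) = -39.000
axis θ: (222.000 − -2) / (4) = 56.000

-16.000 -39.000 56.000


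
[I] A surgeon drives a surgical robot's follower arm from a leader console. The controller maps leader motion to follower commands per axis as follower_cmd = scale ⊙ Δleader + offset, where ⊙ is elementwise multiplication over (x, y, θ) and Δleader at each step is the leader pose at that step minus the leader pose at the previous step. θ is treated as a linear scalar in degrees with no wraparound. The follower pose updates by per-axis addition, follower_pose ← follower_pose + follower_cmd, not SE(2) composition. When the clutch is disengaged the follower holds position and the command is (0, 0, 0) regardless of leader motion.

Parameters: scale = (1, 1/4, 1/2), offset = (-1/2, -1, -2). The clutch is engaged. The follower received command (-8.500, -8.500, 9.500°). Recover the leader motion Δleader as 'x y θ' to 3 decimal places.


axis x: (-8.500 − -1/2) / (1) = -8.000
axis y: (-8.500 − -1) / (1/4) = -30.000
axis θ: (9.500 − -2) / (1/2) = 23.000

-8.000 -30.000 23.000


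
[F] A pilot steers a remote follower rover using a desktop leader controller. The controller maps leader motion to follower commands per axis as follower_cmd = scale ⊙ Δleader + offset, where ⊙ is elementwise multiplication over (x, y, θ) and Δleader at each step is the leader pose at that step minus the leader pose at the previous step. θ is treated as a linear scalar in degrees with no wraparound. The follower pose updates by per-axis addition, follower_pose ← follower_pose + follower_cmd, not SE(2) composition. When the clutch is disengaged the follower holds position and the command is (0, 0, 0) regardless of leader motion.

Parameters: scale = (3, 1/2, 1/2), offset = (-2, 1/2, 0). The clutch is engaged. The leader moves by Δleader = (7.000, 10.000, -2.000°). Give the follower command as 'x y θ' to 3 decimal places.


19.000 5.500 -1.000

axis x: 3·7.000 + -2 = 19.000
axis y: 1/2·10.000 + 1/2 = 5.500
axis θ: 1/2·-2.000 + 0 = -1.000


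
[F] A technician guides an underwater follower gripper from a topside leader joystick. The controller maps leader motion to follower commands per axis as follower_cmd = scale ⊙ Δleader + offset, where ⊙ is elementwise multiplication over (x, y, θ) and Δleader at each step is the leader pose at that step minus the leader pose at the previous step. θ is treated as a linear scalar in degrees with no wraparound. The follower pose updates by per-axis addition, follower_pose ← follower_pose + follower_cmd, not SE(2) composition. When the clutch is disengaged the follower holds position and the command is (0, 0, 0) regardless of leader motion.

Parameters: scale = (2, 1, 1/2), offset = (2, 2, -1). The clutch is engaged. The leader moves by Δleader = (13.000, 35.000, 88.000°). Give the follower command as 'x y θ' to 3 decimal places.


axis x: 2·13.000 + 2 = 28.000
axis y: 1·35.000 + 2 = 37.000
axis θ: 1/2·88.000 + -1 = 43.000

28.000 37.000 43.000


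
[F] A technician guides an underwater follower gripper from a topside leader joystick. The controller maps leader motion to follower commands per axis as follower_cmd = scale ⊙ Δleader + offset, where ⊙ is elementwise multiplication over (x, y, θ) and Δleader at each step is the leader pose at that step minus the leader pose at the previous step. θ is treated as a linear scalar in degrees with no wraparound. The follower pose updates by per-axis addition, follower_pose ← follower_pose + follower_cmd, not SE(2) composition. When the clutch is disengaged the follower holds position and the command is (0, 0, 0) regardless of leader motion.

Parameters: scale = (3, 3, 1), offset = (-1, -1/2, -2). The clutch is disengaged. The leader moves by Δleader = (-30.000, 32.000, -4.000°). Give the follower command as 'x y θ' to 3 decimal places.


0.000 0.000 0.000

clutch disengaged → follower holds; cmd = (0, 0, 0)


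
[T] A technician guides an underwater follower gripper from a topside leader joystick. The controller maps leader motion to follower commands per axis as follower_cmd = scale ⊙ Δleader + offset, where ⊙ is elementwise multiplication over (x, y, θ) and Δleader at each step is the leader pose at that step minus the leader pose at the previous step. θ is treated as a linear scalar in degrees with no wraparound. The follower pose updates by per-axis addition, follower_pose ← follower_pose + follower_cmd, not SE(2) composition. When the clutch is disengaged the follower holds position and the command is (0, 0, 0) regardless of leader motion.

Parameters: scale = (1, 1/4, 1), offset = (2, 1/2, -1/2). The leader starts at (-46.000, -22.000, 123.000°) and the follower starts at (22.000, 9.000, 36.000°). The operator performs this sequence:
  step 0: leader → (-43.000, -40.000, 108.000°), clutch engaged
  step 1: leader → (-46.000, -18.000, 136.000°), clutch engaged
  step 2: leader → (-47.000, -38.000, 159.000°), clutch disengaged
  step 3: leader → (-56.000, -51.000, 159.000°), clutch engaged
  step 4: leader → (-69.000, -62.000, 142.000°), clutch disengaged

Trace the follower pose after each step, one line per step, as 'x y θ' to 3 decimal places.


27.000 5.000 20.500
26.000 11.000 48.000
26.000 11.000 48.000
19.000 8.250 47.500
19.000 8.250 47.500

step 0: Δleader=(3.000, -18.000, -15.000°), engaged; cmd=(5.000, -4.000, -15.500°) → follower=(27.000, 5.000, 20.500°)
step 1: Δleader=(-3.000, 22.000, 28.000°), engaged; cmd=(-1.000, 6.000, 27.500°) → follower=(26.000, 11.000, 48.000°)
step 2: Δleader=(-1.000, -20.000, 23.000°), disengaged; cmd=(0,0,0) → follower holds at (26.000, 11.000, 48.000°)
step 3: Δleader=(-9.000, -13.000, 0.000°), engaged; cmd=(-7.000, -2.750, -0.500°) → follower=(19.000, 8.250, 47.500°)
step 4: Δleader=(-13.000, -11.000, -17.000°), disengaged; cmd=(0,0,0) → follower holds at (19.000, 8.250, 47.500°)


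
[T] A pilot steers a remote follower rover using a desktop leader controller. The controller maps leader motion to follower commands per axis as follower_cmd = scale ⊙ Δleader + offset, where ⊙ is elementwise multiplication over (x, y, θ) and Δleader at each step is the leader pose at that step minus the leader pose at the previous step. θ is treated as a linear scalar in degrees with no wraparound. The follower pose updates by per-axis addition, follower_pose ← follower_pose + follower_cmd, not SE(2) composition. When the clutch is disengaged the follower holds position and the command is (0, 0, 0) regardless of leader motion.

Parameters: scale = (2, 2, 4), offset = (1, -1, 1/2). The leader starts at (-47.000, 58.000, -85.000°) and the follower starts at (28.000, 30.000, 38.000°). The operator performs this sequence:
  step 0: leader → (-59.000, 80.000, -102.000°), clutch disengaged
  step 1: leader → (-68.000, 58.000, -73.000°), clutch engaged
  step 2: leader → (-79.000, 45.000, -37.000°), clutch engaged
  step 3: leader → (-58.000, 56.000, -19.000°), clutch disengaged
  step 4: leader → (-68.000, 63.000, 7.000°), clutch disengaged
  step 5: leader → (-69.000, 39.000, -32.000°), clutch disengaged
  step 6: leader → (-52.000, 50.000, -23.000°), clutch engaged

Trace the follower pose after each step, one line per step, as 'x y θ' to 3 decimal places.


step 0: Δleader=(-12.000, 22.000, -17.000°), disengaged; cmd=(0,0,0) → follower holds at (28.000, 30.000, 38.000°)
step 1: Δleader=(-9.000, -22.000, 29.000°), engaged; cmd=(-17.000, -45.000, 116.500°) → follower=(11.000, -15.000, 154.500°)
step 2: Δleader=(-11.000, -13.000, 36.000°), engaged; cmd=(-21.000, -27.000, 144.500°) → follower=(-10.000, -42.000, 299.000°)
step 3: Δleader=(21.000, 11.000, 18.000°), disengaged; cmd=(0,0,0) → follower holds at (-10.000, -42.000, 299.000°)
step 4: Δleader=(-10.000, 7.000, 26.000°), disengaged; cmd=(0,0,0) → follower holds at (-10.000, -42.000, 299.000°)
step 5: Δleader=(-1.000, -24.000, -39.000°), disengaged; cmd=(0,0,0) → follower holds at (-10.000, -42.000, 299.000°)
step 6: Δleader=(17.000, 11.000, 9.000°), engaged; cmd=(35.000, 21.000, 36.500°) → follower=(25.000, -21.000, 335.500°)

28.000 30.000 38.000
11.000 -15.000 154.500
-10.000 -42.000 299.000
-10.000 -42.000 299.000
-10.000 -42.000 299.000
-10.000 -42.000 299.000
25.000 -21.000 335.500


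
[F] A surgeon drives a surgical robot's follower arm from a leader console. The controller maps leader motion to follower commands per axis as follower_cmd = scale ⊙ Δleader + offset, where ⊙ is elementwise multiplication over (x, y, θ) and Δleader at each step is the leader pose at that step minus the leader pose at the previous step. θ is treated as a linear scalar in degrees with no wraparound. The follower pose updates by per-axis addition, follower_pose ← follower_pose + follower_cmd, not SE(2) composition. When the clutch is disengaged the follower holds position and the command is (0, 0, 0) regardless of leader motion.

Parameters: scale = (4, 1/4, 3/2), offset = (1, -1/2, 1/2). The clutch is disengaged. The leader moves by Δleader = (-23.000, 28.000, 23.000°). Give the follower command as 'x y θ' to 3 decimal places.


clutch disengaged → follower holds; cmd = (0, 0, 0)

0.000 0.000 0.000


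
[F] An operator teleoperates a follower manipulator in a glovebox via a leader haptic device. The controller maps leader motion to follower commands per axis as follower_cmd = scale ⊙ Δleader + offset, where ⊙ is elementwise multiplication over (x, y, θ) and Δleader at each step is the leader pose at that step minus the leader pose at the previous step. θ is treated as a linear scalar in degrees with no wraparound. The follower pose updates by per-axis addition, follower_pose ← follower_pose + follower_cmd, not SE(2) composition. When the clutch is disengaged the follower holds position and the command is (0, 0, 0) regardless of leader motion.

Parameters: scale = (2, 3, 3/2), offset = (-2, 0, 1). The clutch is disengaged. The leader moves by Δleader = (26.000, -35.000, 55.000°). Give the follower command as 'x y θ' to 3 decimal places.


0.000 0.000 0.000

clutch disengaged → follower holds; cmd = (0, 0, 0)


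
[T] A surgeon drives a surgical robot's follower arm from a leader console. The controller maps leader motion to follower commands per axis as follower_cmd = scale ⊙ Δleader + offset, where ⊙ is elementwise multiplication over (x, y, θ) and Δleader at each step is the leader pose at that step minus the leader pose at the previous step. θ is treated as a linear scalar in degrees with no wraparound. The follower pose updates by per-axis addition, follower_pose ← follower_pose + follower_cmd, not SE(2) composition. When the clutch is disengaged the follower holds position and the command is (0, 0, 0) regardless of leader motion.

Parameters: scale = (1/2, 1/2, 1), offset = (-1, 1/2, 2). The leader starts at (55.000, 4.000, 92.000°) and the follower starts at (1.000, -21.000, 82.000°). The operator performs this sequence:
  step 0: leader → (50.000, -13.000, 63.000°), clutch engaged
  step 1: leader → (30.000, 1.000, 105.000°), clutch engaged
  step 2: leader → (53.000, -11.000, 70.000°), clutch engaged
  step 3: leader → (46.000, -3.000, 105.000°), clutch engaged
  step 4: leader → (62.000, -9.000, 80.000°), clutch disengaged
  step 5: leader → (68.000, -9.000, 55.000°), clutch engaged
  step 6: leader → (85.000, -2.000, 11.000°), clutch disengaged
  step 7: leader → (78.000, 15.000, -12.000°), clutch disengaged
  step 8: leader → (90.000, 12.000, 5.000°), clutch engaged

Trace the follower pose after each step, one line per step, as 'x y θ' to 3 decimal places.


-2.500 -29.000 55.000
-13.500 -21.500 99.000
-3.000 -27.000 66.000
-7.500 -22.500 103.000
-7.500 -22.500 103.000
-5.500 -22.000 80.000
-5.500 -22.000 80.000
-5.500 -22.000 80.000
-0.500 -23.000 99.000

step 0: Δleader=(-5.000, -17.000, -29.000°), engaged; cmd=(-3.500, -8.000, -27.000°) → follower=(-2.500, -29.000, 55.000°)
step 1: Δleader=(-20.000, 14.000, 42.000°), engaged; cmd=(-11.000, 7.500, 44.000°) → follower=(-13.500, -21.500, 99.000°)
step 2: Δleader=(23.000, -12.000, -35.000°), engaged; cmd=(10.500, -5.500, -33.000°) → follower=(-3.000, -27.000, 66.000°)
step 3: Δleader=(-7.000, 8.000, 35.000°), engaged; cmd=(-4.500, 4.500, 37.000°) → follower=(-7.500, -22.500, 103.000°)
step 4: Δleader=(16.000, -6.000, -25.000°), disengaged; cmd=(0,0,0) → follower holds at (-7.500, -22.500, 103.000°)
step 5: Δleader=(6.000, 0.000, -25.000°), engaged; cmd=(2.000, 0.500, -23.000°) → follower=(-5.500, -22.000, 80.000°)
step 6: Δleader=(17.000, 7.000, -44.000°), disengaged; cmd=(0,0,0) → follower holds at (-5.500, -22.000, 80.000°)
step 7: Δleader=(-7.000, 17.000, -23.000°), disengaged; cmd=(0,0,0) → follower holds at (-5.500, -22.000, 80.000°)
step 8: Δleader=(12.000, -3.000, 17.000°), engaged; cmd=(5.000, -1.000, 19.000°) → follower=(-0.500, -23.000, 99.000°)


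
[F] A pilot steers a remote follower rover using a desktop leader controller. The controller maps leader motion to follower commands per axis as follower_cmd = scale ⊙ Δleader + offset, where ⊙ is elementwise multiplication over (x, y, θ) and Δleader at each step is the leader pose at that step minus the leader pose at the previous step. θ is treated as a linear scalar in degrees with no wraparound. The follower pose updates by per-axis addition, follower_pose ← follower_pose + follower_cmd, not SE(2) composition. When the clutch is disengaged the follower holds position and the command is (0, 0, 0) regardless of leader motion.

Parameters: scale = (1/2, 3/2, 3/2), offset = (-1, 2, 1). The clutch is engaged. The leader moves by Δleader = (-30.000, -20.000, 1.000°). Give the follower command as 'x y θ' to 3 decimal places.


-16.000 -28.000 2.500

axis x: 1/2·-30.000 + -1 = -16.000
axis y: 3/2·-20.000 + 2 = -28.000
axis θ: 3/2·1.000 + 1 = 2.500


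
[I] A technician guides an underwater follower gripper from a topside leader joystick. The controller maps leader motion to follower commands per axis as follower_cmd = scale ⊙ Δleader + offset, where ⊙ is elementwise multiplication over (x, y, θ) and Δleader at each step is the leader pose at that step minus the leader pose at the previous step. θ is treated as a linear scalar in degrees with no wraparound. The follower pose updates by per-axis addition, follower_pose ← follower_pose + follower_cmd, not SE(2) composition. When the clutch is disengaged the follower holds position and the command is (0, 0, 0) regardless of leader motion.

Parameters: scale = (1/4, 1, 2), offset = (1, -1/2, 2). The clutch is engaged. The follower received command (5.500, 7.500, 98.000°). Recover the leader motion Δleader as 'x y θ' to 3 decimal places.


18.000 8.000 48.000

axis x: (5.500 − 1) / (1/4) = 18.000
axis y: (7.500 − -1/2) / (1) = 8.000
axis θ: (98.000 − 2) / (2) = 48.000


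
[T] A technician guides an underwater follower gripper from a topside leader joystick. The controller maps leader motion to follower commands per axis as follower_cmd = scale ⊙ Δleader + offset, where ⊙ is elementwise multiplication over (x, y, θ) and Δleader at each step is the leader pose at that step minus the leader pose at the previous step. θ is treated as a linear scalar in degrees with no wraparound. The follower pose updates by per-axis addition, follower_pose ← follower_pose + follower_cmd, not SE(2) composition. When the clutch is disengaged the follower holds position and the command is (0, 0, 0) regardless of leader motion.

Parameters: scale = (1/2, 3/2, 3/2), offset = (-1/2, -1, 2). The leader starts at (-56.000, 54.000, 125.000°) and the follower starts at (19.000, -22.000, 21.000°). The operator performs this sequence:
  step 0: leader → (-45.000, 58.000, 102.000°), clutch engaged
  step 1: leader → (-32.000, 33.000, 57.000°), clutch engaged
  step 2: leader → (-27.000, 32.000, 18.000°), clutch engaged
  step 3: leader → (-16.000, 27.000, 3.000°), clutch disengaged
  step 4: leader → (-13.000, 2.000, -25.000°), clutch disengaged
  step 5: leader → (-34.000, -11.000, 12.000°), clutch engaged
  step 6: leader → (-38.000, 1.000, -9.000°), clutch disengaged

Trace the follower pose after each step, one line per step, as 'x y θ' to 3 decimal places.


24.000 -17.000 -11.500
30.000 -55.500 -77.000
32.000 -58.000 -133.500
32.000 -58.000 -133.500
32.000 -58.000 -133.500
21.000 -78.500 -76.000
21.000 -78.500 -76.000

step 0: Δleader=(11.000, 4.000, -23.000°), engaged; cmd=(5.000, 5.000, -32.500°) → follower=(24.000, -17.000, -11.500°)
step 1: Δleader=(13.000, -25.000, -45.000°), engaged; cmd=(6.000, -38.500, -65.500°) → follower=(30.000, -55.500, -77.000°)
step 2: Δleader=(5.000, -1.000, -39.000°), engaged; cmd=(2.000, -2.500, -56.500°) → follower=(32.000, -58.000, -133.500°)
step 3: Δleader=(11.000, -5.000, -15.000°), disengaged; cmd=(0,0,0) → follower holds at (32.000, -58.000, -133.500°)
step 4: Δleader=(3.000, -25.000, -28.000°), disengaged; cmd=(0,0,0) → follower holds at (32.000, -58.000, -133.500°)
step 5: Δleader=(-21.000, -13.000, 37.000°), engaged; cmd=(-11.000, -20.500, 57.500°) → follower=(21.000, -78.500, -76.000°)
step 6: Δleader=(-4.000, 12.000, -21.000°), disengaged; cmd=(0,0,0) → follower holds at (21.000, -78.500, -76.000°)


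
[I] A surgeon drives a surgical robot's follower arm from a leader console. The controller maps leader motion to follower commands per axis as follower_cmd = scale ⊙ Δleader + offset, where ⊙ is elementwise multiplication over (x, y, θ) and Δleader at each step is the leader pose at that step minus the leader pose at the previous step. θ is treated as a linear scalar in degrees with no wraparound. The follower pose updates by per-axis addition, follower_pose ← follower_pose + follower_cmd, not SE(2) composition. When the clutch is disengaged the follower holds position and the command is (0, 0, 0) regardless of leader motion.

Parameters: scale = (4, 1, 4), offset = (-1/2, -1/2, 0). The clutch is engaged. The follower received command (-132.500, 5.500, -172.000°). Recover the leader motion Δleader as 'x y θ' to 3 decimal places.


-33.000 6.000 -43.000

axis x: (-132.500 − -1/2) / (4) = -33.000
axis y: (5.500 − -1/2) / (1) = 6.000
axis θ: (-172.000 − 0) / (4) = -43.000


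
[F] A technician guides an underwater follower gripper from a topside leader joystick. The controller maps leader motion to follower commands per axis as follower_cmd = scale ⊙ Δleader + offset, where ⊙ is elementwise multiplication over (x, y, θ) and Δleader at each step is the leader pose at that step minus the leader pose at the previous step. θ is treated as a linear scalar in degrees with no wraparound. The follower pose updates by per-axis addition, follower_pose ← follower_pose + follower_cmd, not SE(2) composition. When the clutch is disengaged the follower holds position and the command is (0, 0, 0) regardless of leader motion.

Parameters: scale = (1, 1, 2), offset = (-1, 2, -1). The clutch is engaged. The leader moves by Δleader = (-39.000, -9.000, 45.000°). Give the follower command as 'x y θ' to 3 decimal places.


-40.000 -7.000 89.000

axis x: 1·-39.000 + -1 = -40.000
axis y: 1·-9.000 + 2 = -7.000
axis θ: 2·45.000 + -1 = 89.000


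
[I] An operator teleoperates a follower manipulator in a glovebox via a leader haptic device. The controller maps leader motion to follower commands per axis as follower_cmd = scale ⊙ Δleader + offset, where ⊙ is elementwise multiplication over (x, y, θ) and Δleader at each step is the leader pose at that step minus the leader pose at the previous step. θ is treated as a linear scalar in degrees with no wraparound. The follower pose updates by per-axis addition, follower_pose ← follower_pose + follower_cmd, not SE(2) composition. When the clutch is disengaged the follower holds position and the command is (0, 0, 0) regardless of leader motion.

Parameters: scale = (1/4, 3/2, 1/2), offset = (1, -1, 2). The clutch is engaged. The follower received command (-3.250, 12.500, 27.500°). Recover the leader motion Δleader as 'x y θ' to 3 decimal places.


-17.000 9.000 51.000

axis x: (-3.250 − 1) / (1/4) = -17.000
axis y: (12.500 − -1) / (3/2) = 9.000
axis θ: (27.500 − 2) / (1/2) = 51.000


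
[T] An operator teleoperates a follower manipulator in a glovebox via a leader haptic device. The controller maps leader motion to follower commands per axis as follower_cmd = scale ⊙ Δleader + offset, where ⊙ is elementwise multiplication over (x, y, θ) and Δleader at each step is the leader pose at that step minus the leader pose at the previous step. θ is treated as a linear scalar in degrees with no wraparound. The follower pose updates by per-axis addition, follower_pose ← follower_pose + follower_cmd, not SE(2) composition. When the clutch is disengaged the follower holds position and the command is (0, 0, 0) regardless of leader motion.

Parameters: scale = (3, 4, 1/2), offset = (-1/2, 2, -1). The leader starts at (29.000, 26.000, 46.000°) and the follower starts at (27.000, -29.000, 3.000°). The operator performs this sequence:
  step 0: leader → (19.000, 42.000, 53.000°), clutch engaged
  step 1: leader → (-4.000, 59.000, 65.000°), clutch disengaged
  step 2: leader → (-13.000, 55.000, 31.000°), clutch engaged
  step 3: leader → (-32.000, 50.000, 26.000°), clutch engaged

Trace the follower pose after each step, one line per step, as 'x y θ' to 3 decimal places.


-3.500 37.000 5.500
-3.500 37.000 5.500
-31.000 23.000 -12.500
-88.500 5.000 -16.000

step 0: Δleader=(-10.000, 16.000, 7.000°), engaged; cmd=(-30.500, 66.000, 2.500°) → follower=(-3.500, 37.000, 5.500°)
step 1: Δleader=(-23.000, 17.000, 12.000°), disengaged; cmd=(0,0,0) → follower holds at (-3.500, 37.000, 5.500°)
step 2: Δleader=(-9.000, -4.000, -34.000°), engaged; cmd=(-27.500, -14.000, -18.000°) → follower=(-31.000, 23.000, -12.500°)
step 3: Δleader=(-19.000, -5.000, -5.000°), engaged; cmd=(-57.500, -18.000, -3.500°) → follower=(-88.500, 5.000, -16.000°)


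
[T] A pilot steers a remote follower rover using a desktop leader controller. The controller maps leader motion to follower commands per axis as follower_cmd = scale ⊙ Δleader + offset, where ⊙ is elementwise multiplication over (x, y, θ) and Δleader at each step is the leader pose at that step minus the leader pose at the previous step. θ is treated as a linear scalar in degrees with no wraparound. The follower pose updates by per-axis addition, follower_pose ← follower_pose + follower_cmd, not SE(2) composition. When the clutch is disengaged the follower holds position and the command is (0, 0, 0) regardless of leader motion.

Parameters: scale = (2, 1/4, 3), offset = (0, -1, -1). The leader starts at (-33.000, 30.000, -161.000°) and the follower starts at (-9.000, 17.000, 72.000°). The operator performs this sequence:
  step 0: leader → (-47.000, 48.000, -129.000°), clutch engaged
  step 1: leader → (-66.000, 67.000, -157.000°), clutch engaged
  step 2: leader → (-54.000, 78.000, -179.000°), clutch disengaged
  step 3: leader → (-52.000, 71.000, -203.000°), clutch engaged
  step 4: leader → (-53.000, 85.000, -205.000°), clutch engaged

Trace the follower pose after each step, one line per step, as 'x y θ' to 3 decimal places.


step 0: Δleader=(-14.000, 18.000, 32.000°), engaged; cmd=(-28.000, 3.500, 95.000°) → follower=(-37.000, 20.500, 167.000°)
step 1: Δleader=(-19.000, 19.000, -28.000°), engaged; cmd=(-38.000, 3.750, -85.000°) → follower=(-75.000, 24.250, 82.000°)
step 2: Δleader=(12.000, 11.000, -22.000°), disengaged; cmd=(0,0,0) → follower holds at (-75.000, 24.250, 82.000°)
step 3: Δleader=(2.000, -7.000, -24.000°), engaged; cmd=(4.000, -2.750, -73.000°) → follower=(-71.000, 21.500, 9.000°)
step 4: Δleader=(-1.000, 14.000, -2.000°), engaged; cmd=(-2.000, 2.500, -7.000°) → follower=(-73.000, 24.000, 2.000°)

-37.000 20.500 167.000
-75.000 24.250 82.000
-75.000 24.250 82.000
-71.000 21.500 9.000
-73.000 24.000 2.000


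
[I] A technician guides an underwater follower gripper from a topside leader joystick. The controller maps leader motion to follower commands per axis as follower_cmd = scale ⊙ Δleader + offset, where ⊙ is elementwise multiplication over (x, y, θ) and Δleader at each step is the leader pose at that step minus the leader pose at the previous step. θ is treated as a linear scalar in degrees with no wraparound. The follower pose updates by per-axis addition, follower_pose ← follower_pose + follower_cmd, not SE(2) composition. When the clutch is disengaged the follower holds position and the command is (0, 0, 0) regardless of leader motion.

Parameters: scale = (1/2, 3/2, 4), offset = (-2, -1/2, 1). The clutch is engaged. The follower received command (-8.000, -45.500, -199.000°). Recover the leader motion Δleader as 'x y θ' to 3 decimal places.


-12.000 -30.000 -50.000

axis x: (-8.000 − -2) / (1/2) = -12.000
axis y: (-45.500 − -1/2) / (3/2) = -30.000
axis θ: (-199.000 − 1) / (4) = -50.000


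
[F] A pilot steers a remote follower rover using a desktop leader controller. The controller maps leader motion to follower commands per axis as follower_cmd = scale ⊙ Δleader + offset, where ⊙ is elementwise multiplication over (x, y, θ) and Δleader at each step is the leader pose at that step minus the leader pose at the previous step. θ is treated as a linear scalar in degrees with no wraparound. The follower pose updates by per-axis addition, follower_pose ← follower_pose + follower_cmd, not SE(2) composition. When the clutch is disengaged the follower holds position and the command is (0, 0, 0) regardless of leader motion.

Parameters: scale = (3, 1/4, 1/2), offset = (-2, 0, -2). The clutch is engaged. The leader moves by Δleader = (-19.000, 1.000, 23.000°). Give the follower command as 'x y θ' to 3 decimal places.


axis x: 3·-19.000 + -2 = -59.000
axis y: 1/4·1.000 + 0 = 0.250
axis θ: 1/2·23.000 + -2 = 9.500

-59.000 0.250 9.500


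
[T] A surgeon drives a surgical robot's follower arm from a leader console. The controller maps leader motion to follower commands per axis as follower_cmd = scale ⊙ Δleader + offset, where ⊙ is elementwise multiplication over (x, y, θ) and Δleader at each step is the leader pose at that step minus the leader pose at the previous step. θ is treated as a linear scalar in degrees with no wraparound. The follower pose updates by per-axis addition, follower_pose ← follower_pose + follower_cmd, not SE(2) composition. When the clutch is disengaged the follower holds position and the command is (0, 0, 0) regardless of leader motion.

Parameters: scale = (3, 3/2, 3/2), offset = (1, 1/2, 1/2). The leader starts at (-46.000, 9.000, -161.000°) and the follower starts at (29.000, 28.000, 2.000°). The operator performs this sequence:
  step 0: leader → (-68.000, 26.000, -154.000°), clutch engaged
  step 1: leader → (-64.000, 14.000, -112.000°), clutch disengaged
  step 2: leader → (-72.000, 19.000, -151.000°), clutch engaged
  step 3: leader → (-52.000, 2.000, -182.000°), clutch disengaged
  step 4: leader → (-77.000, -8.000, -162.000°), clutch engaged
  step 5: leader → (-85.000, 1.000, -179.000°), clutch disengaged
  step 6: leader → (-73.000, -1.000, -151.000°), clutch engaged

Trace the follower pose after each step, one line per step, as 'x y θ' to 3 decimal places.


step 0: Δleader=(-22.000, 17.000, 7.000°), engaged; cmd=(-65.000, 26.000, 11.000°) → follower=(-36.000, 54.000, 13.000°)
step 1: Δleader=(4.000, -12.000, 42.000°), disengaged; cmd=(0,0,0) → follower holds at (-36.000, 54.000, 13.000°)
step 2: Δleader=(-8.000, 5.000, -39.000°), engaged; cmd=(-23.000, 8.000, -58.000°) → follower=(-59.000, 62.000, -45.000°)
step 3: Δleader=(20.000, -17.000, -31.000°), disengaged; cmd=(0,0,0) → follower holds at (-59.000, 62.000, -45.000°)
step 4: Δleader=(-25.000, -10.000, 20.000°), engaged; cmd=(-74.000, -14.500, 30.500°) → follower=(-133.000, 47.500, -14.500°)
step 5: Δleader=(-8.000, 9.000, -17.000°), disengaged; cmd=(0,0,0) → follower holds at (-133.000, 47.500, -14.500°)
step 6: Δleader=(12.000, -2.000, 28.000°), engaged; cmd=(37.000, -2.500, 42.500°) → follower=(-96.000, 45.000, 28.000°)

-36.000 54.000 13.000
-36.000 54.000 13.000
-59.000 62.000 -45.000
-59.000 62.000 -45.000
-133.000 47.500 -14.500
-133.000 47.500 -14.500
-96.000 45.000 28.000


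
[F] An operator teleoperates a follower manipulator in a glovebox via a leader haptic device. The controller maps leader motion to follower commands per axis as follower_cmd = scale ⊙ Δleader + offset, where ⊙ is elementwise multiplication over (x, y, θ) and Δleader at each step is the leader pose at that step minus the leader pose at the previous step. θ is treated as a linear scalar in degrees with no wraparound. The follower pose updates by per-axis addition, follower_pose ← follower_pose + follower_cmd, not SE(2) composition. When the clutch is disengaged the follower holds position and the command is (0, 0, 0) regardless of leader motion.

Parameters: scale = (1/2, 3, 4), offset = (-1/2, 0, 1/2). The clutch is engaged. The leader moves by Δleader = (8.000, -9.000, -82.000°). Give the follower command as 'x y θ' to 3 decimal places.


axis x: 1/2·8.000 + -1/2 = 3.500
axis y: 3·-9.000 + 0 = -27.000
axis θ: 4·-82.000 + 1/2 = -327.500

3.500 -27.000 -327.500


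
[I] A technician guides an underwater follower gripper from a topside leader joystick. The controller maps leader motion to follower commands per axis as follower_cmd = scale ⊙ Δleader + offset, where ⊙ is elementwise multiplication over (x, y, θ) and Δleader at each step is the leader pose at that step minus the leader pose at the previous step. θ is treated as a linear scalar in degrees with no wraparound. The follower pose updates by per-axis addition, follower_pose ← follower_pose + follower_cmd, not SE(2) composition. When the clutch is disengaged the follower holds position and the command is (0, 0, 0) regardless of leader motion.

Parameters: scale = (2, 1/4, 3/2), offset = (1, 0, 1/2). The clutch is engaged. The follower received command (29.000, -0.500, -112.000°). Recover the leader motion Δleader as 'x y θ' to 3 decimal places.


14.000 -2.000 -75.000

axis x: (29.000 − 1) / (2) = 14.000
axis y: (-0.500 − 0) / (1/4) = -2.000
axis θ: (-112.000 − 1/2) / (3/2) = -75.000


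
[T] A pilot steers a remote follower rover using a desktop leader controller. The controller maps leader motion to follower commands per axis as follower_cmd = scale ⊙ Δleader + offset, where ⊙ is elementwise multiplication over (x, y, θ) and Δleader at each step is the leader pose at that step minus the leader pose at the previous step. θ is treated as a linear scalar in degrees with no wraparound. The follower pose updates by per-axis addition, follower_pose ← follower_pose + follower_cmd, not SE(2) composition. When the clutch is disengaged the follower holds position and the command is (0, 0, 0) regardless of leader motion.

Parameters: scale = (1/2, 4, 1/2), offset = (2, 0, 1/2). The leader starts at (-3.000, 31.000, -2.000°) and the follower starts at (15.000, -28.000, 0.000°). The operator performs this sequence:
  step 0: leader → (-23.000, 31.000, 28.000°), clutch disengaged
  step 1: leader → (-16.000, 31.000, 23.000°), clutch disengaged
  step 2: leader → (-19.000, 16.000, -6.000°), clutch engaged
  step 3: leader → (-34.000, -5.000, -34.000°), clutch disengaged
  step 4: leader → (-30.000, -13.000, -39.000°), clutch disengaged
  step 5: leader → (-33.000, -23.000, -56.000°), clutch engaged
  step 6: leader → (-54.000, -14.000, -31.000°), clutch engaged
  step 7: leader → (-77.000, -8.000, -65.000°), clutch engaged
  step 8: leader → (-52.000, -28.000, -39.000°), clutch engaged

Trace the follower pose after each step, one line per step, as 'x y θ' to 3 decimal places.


step 0: Δleader=(-20.000, 0.000, 30.000°), disengaged; cmd=(0,0,0) → follower holds at (15.000, -28.000, 0.000°)
step 1: Δleader=(7.000, 0.000, -5.000°), disengaged; cmd=(0,0,0) → follower holds at (15.000, -28.000, 0.000°)
step 2: Δleader=(-3.000, -15.000, -29.000°), engaged; cmd=(0.500, -60.000, -14.000°) → follower=(15.500, -88.000, -14.000°)
step 3: Δleader=(-15.000, -21.000, -28.000°), disengaged; cmd=(0,0,0) → follower holds at (15.500, -88.000, -14.000°)
step 4: Δleader=(4.000, -8.000, -5.000°), disengaged; cmd=(0,0,0) → follower holds at (15.500, -88.000, -14.000°)
step 5: Δleader=(-3.000, -10.000, -17.000°), engaged; cmd=(0.500, -40.000, -8.000°) → follower=(16.000, -128.000, -22.000°)
step 6: Δleader=(-21.000, 9.000, 25.000°), engaged; cmd=(-8.500, 36.000, 13.000°) → follower=(7.500, -92.000, -9.000°)
step 7: Δleader=(-23.000, 6.000, -34.000°), engaged; cmd=(-9.500, 24.000, -16.500°) → follower=(-2.000, -68.000, -25.500°)
step 8: Δleader=(25.000, -20.000, 26.000°), engaged; cmd=(14.500, -80.000, 13.500°) → follower=(12.500, -148.000, -12.000°)

15.000 -28.000 0.000
15.000 -28.000 0.000
15.500 -88.000 -14.000
15.500 -88.000 -14.000
15.500 -88.000 -14.000
16.000 -128.000 -22.000
7.500 -92.000 -9.000
-2.000 -68.000 -25.500
12.500 -148.000 -12.000


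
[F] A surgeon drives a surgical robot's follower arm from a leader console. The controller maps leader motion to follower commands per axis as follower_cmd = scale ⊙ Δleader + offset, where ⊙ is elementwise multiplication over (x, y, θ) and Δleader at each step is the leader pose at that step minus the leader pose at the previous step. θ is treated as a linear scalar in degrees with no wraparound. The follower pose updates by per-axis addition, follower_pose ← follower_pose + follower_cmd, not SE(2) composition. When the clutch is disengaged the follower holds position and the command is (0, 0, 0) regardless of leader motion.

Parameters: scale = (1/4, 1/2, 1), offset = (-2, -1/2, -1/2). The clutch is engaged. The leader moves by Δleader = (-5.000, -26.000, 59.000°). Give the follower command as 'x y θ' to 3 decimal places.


axis x: 1/4·-5.000 + -2 = -3.250
axis y: 1/2·-26.000 + -1/2 = -13.500
axis θ: 1·59.000 + -1/2 = 58.500

-3.250 -13.500 58.500


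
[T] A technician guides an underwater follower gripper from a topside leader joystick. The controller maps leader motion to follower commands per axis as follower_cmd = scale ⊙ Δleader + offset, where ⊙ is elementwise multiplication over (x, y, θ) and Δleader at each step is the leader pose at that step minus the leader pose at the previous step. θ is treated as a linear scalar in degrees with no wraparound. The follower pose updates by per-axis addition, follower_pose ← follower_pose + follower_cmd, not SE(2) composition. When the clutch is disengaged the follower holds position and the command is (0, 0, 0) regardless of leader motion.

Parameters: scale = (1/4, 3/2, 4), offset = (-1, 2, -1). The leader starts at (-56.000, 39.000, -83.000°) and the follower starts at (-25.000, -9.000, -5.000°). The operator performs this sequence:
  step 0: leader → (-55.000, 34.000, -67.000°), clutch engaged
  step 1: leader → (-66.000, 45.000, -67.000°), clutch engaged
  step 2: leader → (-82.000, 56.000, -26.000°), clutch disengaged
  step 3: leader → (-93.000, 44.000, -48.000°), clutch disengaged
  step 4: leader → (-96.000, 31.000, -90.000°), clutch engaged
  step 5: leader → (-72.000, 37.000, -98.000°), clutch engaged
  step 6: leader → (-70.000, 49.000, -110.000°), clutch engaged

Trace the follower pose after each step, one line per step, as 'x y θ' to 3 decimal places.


-25.750 -14.500 58.000
-29.500 4.000 57.000
-29.500 4.000 57.000
-29.500 4.000 57.000
-31.250 -13.500 -112.000
-26.250 -2.500 -145.000
-26.750 17.500 -194.000

step 0: Δleader=(1.000, -5.000, 16.000°), engaged; cmd=(-0.750, -5.500, 63.000°) → follower=(-25.750, -14.500, 58.000°)
step 1: Δleader=(-11.000, 11.000, 0.000°), engaged; cmd=(-3.750, 18.500, -1.000°) → follower=(-29.500, 4.000, 57.000°)
step 2: Δleader=(-16.000, 11.000, 41.000°), disengaged; cmd=(0,0,0) → follower holds at (-29.500, 4.000, 57.000°)
step 3: Δleader=(-11.000, -12.000, -22.000°), disengaged; cmd=(0,0,0) → follower holds at (-29.500, 4.000, 57.000°)
step 4: Δleader=(-3.000, -13.000, -42.000°), engaged; cmd=(-1.750, -17.500, -169.000°) → follower=(-31.250, -13.500, -112.000°)
step 5: Δleader=(24.000, 6.000, -8.000°), engaged; cmd=(5.000, 11.000, -33.000°) → follower=(-26.250, -2.500, -145.000°)
step 6: Δleader=(2.000, 12.000, -12.000°), engaged; cmd=(-0.500, 20.000, -49.000°) → follower=(-26.750, 17.500, -194.000°)


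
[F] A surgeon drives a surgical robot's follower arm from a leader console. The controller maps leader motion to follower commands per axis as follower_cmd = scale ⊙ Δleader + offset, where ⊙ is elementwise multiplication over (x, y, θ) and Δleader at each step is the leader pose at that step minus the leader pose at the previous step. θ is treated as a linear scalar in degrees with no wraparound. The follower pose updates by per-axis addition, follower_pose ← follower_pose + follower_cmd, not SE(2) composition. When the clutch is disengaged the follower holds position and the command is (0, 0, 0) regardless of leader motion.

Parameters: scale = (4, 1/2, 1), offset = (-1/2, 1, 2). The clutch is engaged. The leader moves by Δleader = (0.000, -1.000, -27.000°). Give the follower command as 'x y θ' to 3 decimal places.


-0.500 0.500 -25.000

axis x: 4·0.000 + -1/2 = -0.500
axis y: 1/2·-1.000 + 1 = 0.500
axis θ: 1·-27.000 + 2 = -25.000


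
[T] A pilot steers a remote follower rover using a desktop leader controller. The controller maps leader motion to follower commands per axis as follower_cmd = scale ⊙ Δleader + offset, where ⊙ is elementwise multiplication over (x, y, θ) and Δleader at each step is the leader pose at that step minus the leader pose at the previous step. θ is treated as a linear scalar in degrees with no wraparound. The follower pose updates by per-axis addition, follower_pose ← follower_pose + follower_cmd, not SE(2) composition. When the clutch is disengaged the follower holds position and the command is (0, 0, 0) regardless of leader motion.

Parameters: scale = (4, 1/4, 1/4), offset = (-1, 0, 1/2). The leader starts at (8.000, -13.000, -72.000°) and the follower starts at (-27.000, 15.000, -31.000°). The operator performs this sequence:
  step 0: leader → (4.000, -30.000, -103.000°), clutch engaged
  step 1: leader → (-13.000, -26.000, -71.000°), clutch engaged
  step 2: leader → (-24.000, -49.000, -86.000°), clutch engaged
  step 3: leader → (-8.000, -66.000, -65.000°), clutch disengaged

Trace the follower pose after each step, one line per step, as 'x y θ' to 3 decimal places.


-44.000 10.750 -38.250
-113.000 11.750 -29.750
-158.000 6.000 -33.000
-158.000 6.000 -33.000

step 0: Δleader=(-4.000, -17.000, -31.000°), engaged; cmd=(-17.000, -4.250, -7.250°) → follower=(-44.000, 10.750, -38.250°)
step 1: Δleader=(-17.000, 4.000, 32.000°), engaged; cmd=(-69.000, 1.000, 8.500°) → follower=(-113.000, 11.750, -29.750°)
step 2: Δleader=(-11.000, -23.000, -15.000°), engaged; cmd=(-45.000, -5.750, -3.250°) → follower=(-158.000, 6.000, -33.000°)
step 3: Δleader=(16.000, -17.000, 21.000°), disengaged; cmd=(0,0,0) → follower holds at (-158.000, 6.000, -33.000°)
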